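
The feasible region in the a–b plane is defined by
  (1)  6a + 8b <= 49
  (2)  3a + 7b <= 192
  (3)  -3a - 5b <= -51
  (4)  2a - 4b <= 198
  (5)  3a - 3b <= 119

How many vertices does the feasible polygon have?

Of the 10 pairwise boundary intersections, those satisfying every inequality are:
  (-1193/18, 335/6)
  (-163/6, 53/2)
  (-201/2, 141/2)

3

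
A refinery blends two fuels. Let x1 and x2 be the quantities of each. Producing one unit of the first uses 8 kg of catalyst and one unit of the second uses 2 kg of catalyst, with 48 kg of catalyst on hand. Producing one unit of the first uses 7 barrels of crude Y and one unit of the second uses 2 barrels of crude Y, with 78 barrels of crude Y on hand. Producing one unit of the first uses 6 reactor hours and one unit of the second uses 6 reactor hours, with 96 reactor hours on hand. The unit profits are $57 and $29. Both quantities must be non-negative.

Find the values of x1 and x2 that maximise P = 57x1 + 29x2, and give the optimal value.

Feasible corners and P = 57x1 + 29x2:
  (0, 0) → P = 0
  (0, 16) → P = 464
  (6, 0) → P = 342
  (8/3, 40/3) → P = 1616/3

x1 = 8/3, x2 = 40/3, maximum P = 1616/3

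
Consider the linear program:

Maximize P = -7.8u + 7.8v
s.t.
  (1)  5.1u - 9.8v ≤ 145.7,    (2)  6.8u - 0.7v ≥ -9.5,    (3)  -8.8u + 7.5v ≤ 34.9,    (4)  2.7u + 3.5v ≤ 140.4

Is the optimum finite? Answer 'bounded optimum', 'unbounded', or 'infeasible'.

bounded optimum

Vertices and P = -7.8u + 7.8v:
  (-2787/901, -6113/371) → P = -3292068/31535
  (26941/633, 10755/1477) → P = -2032186/7385
  (-2341/2242, 3843/1121) → P = 391053/11210
  (18617/1021, 26595/1021) → P = 311142/5105
The feasible region has finitely many vertices and no improving ray; the maximum is 311142/5105 at (18617/1021, 26595/1021).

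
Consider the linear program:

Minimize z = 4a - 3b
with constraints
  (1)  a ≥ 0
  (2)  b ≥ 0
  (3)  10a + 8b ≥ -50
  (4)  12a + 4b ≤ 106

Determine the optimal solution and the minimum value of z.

a = 0, b = 53/2, minimum z = -159/2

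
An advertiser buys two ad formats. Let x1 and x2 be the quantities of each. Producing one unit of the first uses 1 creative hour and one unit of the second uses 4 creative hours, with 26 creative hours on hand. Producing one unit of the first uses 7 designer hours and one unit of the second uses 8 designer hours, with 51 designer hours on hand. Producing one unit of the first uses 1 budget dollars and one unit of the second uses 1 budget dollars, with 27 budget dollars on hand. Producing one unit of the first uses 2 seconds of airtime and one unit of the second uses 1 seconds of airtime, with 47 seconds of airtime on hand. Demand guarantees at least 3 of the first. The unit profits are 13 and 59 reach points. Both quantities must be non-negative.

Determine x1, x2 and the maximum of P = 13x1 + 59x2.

x1 = 3, x2 = 15/4, maximum P = 1041/4

Corner points and P = 13x1 + 59x2:
  (51/7, 0) → P = 663/7
  (3, 0) → P = 39
  (3, 15/4) → P = 1041/4

The optimum lies where 7x1 + 8x2 = 51 and x1 = 3.
Solving simultaneously gives x1 = 3, x2 = 15/4.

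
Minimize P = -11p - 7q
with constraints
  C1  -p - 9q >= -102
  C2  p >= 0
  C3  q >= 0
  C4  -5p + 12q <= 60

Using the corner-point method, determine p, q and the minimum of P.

Feasible corners and P = -11p - 7q:
  (102, 0) → P = -1122
  (12, 10) → P = -202
  (0, 0) → P = 0
  (0, 5) → P = -35

The optimum lies where -p - 9q = -102 and q = 0.
Solving simultaneously gives p = 102, q = 0.

p = 102, q = 0, minimum P = -1122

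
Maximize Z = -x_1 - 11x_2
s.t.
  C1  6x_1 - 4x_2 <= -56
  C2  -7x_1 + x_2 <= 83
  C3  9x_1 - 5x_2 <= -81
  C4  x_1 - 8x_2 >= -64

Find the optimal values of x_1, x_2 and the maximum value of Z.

x_1 = -138/11, x_2 = -53/11, maximum Z = 721/11

Corner points and Z = -x_1 - 11x_2:
  (-138/11, -53/11) → Z = 721/11
  (-22/3, 3) → Z = -77/3
  (-120/11, 73/11) → Z = -683/11
  (-328/67, 495/67) → Z = -5117/67

At the optimal vertex, 6x_1 - 4x_2 = -56 and -7x_1 + x_2 = 83.
Solving simultaneously gives x_1 = -138/11, x_2 = -53/11.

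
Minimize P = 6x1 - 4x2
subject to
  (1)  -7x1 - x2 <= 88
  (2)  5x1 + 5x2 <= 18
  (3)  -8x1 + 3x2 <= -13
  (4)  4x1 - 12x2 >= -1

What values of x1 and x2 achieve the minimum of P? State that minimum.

x1 = 53/28, x2 = 5/7, minimum P = 17/2

Vertices and P = 6x1 - 4x2:
  (-251/29, -795/29) → P = 1674/29
  (211/80, 77/80) → P = 479/40
  (53/28, 5/7) → P = 17/2
The feasible region is unbounded (it extends along (1, -1), (1, -7)), but P strictly increases along every unbounded feasible direction, so there is no improving ray and the minimum is attained at a vertex.

The optimum lies where -8x1 + 3x2 = -13 and 4x1 - 12x2 = -1.
Solving simultaneously gives x1 = 53/28, x2 = 5/7.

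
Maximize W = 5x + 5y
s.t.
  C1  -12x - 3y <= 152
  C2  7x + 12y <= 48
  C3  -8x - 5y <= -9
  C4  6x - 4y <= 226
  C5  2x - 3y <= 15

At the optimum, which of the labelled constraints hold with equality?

C2 and C5

Vertices and W = 5x + 5y:
  (-132/61, 321/61) → W = 945/61
  (36/5, -1/5) → W = 35
  (3, -3) → W = 0

The maximum is at (36/5, -1/5). Substituting into each constraint, equality holds for C2 and C5; the remaining constraints have slack.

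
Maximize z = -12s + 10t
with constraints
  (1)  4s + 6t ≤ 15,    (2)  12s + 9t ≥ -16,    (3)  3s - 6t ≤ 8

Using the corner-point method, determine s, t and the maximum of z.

Corner points and z = -12s + 10t:
  (-77/12, 61/9) → z = 1303/9
  (23/7, 13/42) → z = -109/3
  (-8/33, -16/11) → z = -128/11

s = -77/12, t = 61/9, maximum z = 1303/9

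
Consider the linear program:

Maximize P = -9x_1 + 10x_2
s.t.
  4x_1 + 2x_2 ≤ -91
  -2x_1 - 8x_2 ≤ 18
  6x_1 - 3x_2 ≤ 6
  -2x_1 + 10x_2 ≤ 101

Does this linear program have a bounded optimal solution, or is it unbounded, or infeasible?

Feasible corners and P = -9x_1 + 10x_2:
  (-173/7, 55/14) → P = 1832/7
  (-278/11, 111/22) → P = 3057/11
  (-247/9, 83/18) → P = 2638/9
The feasible region has finitely many vertices and no improving ray; the maximum is 2638/9 at (-247/9, 83/18).

bounded optimum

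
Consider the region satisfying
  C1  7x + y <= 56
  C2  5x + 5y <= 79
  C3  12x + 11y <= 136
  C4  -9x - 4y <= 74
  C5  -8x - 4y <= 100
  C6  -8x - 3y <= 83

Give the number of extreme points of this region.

The feasible vertices (each the meet of two boundaries and inside every other half-plane) are:
  (96/13, 56/13)
  (298/19, -1022/19)
  (-1321/52, 521/13)
  (-22, 31)

4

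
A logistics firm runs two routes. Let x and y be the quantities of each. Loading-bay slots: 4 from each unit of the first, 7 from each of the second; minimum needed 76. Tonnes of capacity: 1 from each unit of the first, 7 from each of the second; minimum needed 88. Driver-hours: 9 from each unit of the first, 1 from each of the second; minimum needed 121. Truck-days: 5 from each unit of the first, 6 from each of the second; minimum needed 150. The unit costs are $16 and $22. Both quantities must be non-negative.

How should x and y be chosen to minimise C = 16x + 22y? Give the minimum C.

x = 18, y = 10, minimum C = 508

The feasible region is unbounded (it extends along (0, 1), (1, 0)), but C strictly increases along every unbounded feasible direction, so there is no improving ray and the minimum is attained at a vertex.

The binding constraints are x + 7y = 88 and 5x + 6y = 150.
Solving simultaneously gives x = 18, y = 10.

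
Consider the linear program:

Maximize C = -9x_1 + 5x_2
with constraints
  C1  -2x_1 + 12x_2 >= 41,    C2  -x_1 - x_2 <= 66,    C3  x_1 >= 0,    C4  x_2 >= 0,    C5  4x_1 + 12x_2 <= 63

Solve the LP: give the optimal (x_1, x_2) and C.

x_1 = 0, x_2 = 21/4, maximum C = 105/4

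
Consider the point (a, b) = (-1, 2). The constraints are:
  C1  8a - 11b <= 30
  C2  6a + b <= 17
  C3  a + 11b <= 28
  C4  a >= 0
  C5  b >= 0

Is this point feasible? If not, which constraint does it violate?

Constraint C4: a = -1, which is not ≥ 0. All other constraints are satisfied.

not feasible — violates C4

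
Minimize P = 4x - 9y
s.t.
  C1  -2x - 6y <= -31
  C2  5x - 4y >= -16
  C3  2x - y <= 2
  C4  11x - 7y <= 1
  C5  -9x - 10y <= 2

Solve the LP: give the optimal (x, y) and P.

Vertices and P = 4x - 9y:
  (14/19, 187/38) → P = -1571/38
  (223/80, 339/80) → P = -2159/80
  (8, 14) → P = -94
  (13/3, 20/3) → P = -128/3

x = 8, y = 14, minimum P = -94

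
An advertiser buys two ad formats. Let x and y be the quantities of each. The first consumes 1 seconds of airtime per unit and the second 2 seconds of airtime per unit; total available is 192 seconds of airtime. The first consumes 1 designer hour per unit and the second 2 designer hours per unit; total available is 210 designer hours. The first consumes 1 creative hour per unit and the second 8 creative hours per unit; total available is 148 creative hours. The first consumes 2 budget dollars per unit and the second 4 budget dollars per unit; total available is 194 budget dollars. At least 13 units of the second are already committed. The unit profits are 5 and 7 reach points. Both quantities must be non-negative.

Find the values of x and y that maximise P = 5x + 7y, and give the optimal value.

Vertices and P = 5x + 7y:
  (0, 37/2) → P = 259/2
  (0, 13) → P = 91
  (44, 13) → P = 311

At the optimal vertex, x + 8y = 148 and y = 13.
Solving simultaneously gives x = 44, y = 13.

x = 44, y = 13, maximum P = 311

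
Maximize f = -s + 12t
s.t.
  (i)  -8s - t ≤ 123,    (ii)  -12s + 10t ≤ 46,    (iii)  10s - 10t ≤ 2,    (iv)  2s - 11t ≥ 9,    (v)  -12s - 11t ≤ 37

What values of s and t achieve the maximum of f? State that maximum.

s = -34/45, t = -43/45, maximum f = -482/45

Extreme points and f = -s + 12t:
  (-34/45, -43/45) → f = -482/45
  (-174/115, -197/115) → f = -438/23
  (-2, -13/11) → f = -134/11

The binding constraints are 10s - 10t = 2 and 2s - 11t = 9.
Solving simultaneously gives s = -34/45, t = -43/45.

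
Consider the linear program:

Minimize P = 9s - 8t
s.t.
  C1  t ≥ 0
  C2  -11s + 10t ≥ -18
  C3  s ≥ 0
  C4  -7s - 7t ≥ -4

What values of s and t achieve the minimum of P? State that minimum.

s = 0, t = 4/7, minimum P = -32/7

Vertices and P = 9s - 8t:
  (0, 0) → P = 0
  (4/7, 0) → P = 36/7
  (0, 4/7) → P = -32/7

The optimum lies where s = 0 and -7s - 7t = -4.
Solving simultaneously gives s = 0, t = 4/7.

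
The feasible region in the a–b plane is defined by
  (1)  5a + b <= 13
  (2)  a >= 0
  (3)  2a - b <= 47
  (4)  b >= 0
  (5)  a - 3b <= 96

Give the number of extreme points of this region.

3

Of the 10 pairwise boundary intersections, those satisfying every inequality are:
  (0, 13)
  (13/5, 0)
  (0, 0)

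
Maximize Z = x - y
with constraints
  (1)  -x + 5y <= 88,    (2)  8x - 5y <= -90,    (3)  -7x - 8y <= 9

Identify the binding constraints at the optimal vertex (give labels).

Corner points and Z = x - y:
  (-2/7, 614/35) → Z = -624/35
  (-749/43, 607/43) → Z = -1356/43
  (-85/11, 62/11) → Z = -147/11

The maximum is at (-85/11, 62/11). Substituting into each constraint, equality holds for (2) and (3); the remaining constraints have slack.

(2) and (3)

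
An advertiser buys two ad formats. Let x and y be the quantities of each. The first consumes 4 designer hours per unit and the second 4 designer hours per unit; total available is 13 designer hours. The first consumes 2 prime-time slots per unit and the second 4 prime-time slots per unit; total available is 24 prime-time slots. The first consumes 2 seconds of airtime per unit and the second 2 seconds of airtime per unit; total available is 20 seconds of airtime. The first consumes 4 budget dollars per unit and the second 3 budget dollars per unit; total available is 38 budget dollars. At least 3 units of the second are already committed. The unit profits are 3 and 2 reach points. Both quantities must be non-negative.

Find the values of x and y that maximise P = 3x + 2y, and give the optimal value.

Vertices and P = 3x + 2y:
  (0, 13/4) → P = 13/2
  (0, 3) → P = 6
  (1/4, 3) → P = 27/4

The optimum lies where 4x + 4y = 13 and y = 3.
Solving simultaneously gives x = 1/4, y = 3.

x = 1/4, y = 3, maximum P = 27/4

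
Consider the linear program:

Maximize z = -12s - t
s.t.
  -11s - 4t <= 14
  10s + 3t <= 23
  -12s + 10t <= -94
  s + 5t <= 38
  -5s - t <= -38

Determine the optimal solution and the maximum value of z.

s = 91/5, t = -53, maximum z = -827/5

The binding constraints are 10s + 3t = 23 and -5s - t = -38.
Solving simultaneously gives s = 91/5, t = -53.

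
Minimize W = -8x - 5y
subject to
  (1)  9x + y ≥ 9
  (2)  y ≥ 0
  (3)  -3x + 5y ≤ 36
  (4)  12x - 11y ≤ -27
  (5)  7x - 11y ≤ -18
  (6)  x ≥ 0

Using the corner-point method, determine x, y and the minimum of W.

Corner points and W = -8x - 5y:
  (3/16, 117/16) → W = -609/16
  (24/37, 117/37) → W = -21
  (29/3, 13) → W = -427/3

The optimum lies where -3x + 5y = 36 and 12x - 11y = -27.
Solving simultaneously gives x = 29/3, y = 13.

x = 29/3, y = 13, minimum W = -427/3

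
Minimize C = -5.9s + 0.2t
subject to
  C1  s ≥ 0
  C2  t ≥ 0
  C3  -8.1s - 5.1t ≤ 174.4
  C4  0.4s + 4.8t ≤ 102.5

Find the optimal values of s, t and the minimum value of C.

s = 256.25, t = 0, minimum C = -1511.875

Feasible corners and C = -5.9s + 0.2t:
  (0, 0) → C = 0
  (0, 1025/48) → C = 205/48
  (1025/4, 0) → C = -12095/8

The optimum lies where t = 0 and 0.4s + 4.8t = 102.5.
Solving simultaneously gives s = 1025/4, t = 0.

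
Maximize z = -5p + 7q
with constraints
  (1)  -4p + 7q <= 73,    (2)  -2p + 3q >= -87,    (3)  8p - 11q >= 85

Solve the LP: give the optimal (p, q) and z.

Extreme points and z = -5p + 7q:
  (414, 247) → z = -341
  (233/2, 77) → z = -87/2
  (-351, -263) → z = -86

p = 233/2, q = 77, maximum z = -87/2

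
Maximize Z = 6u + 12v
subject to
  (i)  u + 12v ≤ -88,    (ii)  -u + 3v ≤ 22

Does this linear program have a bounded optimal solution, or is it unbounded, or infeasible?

unbounded

From the feasible point (-176/5, -22/5), moving in the direction (12, -1) keeps every constraint satisfied while Z increases without bound.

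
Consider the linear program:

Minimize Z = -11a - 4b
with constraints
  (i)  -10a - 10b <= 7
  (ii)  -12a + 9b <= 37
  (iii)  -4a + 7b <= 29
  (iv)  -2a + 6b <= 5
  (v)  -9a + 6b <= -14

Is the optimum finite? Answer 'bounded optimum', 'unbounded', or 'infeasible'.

unbounded

From the feasible point (49/75, -203/150), moving in the direction (6, 2) keeps every constraint satisfied while Z decreases without bound.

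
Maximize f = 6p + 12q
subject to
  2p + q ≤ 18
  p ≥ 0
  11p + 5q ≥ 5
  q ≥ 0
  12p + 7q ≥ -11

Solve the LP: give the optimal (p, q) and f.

Corner points and f = 6p + 12q:
  (0, 18) → f = 216
  (9, 0) → f = 54
  (0, 1) → f = 12
  (5/11, 0) → f = 30/11

The binding constraints are 2p + q = 18 and p = 0.
Solving simultaneously gives p = 0, q = 18.

p = 0, q = 18, maximum f = 216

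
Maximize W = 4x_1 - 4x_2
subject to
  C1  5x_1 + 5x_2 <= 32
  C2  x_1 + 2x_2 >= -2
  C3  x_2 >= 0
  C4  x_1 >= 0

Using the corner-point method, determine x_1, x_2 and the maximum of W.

x_1 = 32/5, x_2 = 0, maximum W = 128/5

Feasible corners and W = 4x_1 - 4x_2:
  (32/5, 0) → W = 128/5
  (0, 32/5) → W = -128/5
  (0, 0) → W = 0

The optimum lies where 5x_1 + 5x_2 = 32 and x_2 = 0.
Solving simultaneously gives x_1 = 32/5, x_2 = 0.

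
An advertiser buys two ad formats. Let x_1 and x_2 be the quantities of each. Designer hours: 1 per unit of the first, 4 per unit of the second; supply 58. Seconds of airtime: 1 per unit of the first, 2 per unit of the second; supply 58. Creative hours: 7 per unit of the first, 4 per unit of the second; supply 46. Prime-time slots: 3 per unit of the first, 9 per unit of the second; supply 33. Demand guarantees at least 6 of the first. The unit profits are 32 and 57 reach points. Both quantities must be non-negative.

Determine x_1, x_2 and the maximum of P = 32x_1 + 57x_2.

x_1 = 6, x_2 = 1, maximum P = 249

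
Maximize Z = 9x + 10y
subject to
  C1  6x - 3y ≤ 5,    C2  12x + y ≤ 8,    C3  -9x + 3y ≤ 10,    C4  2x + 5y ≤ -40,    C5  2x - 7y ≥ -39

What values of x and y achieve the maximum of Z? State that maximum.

Corner points and Z = 9x + 10y:
  (-5, -35/3) → Z = -485/3
  (-95/36, -125/18) → Z = -3355/36
  (-10/3, -20/3) → Z = -290/3

x = -95/36, y = -125/18, maximum Z = -3355/36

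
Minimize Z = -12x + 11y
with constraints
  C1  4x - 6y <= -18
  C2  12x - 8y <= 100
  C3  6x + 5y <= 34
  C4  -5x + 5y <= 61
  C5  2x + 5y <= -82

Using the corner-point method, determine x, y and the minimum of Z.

x = -291/16, y = -73/8, minimum Z = 943/8

Extreme points and Z = -12x + 11y:
  (-138/5, -77/5) → Z = 809/5
  (-291/16, -73/8) → Z = 943/8
  (-143/7, -288/35) → Z = 5412/35

The optimum lies where 4x - 6y = -18 and 2x + 5y = -82.
Solving simultaneously gives x = -291/16, y = -73/8.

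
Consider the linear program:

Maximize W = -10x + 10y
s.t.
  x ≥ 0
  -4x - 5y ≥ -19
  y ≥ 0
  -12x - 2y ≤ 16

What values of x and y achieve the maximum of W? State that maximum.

x = 0, y = 19/5, maximum W = 38

Vertices and W = -10x + 10y:
  (0, 19/5) → W = 38
  (0, 0) → W = 0
  (19/4, 0) → W = -95/2

At the optimal vertex, x = 0 and -4x - 5y = -19.
Solving simultaneously gives x = 0, y = 19/5.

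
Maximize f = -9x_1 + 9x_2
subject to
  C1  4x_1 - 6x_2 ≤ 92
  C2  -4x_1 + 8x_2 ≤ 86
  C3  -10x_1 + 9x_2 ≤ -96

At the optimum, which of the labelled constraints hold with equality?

C2 and C3

Feasible corners and f = -9x_1 + 9x_2:
  (313/2, 89) → f = -1215/2
  (-21/2, -67/3) → f = -213/2
  (771/22, 311/11) → f = -1341/22

The maximum is at (771/22, 311/11). Substituting into each constraint, equality holds for C2 and C3; the remaining constraints have slack.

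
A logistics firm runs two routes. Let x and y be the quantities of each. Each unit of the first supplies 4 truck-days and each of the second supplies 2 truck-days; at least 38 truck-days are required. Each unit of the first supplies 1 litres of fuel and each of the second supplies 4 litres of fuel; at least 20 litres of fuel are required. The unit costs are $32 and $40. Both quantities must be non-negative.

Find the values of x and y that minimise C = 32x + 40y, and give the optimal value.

The feasible region is unbounded (it extends along (0, 1), (1, 0)), but C strictly increases along every unbounded feasible direction, so there is no improving ray and the minimum is attained at a vertex.

The optimum lies where 4x + 2y = 38 and x + 4y = 20.
Solving simultaneously gives x = 8, y = 3.

x = 8, y = 3, minimum C = 376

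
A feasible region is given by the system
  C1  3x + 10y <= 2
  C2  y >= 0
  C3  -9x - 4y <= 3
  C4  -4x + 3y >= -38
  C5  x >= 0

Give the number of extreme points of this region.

Pairwise boundary intersections that survive every other constraint:
  (2/3, 0)
  (0, 1/5)
  (0, 0)

3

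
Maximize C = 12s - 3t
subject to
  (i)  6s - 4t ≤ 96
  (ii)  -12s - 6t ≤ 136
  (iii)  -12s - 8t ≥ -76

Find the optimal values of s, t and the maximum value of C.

s = 67/6, t = -29/4, maximum C = 623/4

Vertices and C = 12s - 3t:
  (8/21, -164/7) → C = 524/7
  (67/6, -29/4) → C = 623/4
  (-193/3, 106) → C = -1090

The optimum lies where 6s - 4t = 96 and -12s - 8t = -76.
Solving simultaneously gives s = 67/6, t = -29/4.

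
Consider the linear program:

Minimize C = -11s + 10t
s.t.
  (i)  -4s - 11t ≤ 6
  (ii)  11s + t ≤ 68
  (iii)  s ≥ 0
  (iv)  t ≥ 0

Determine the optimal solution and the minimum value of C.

Extreme points and C = -11s + 10t:
  (0, 68) → C = 680
  (68/11, 0) → C = -68
  (0, 0) → C = 0

The binding constraints are 11s + t = 68 and t = 0.
Solving simultaneously gives s = 68/11, t = 0.

s = 68/11, t = 0, minimum C = -68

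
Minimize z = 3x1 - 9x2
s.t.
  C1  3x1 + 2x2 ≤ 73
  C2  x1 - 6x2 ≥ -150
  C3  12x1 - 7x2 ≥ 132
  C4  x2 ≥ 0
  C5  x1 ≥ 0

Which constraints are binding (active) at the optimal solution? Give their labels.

C1 and C3

Corner points and z = 3x1 - 9x2:
  (155/9, 32/3) → z = -133/3
  (73/3, 0) → z = 73
  (11, 0) → z = 33

The minimum is at (155/9, 32/3). Substituting into each constraint, equality holds for C1 and C3; the remaining constraints have slack.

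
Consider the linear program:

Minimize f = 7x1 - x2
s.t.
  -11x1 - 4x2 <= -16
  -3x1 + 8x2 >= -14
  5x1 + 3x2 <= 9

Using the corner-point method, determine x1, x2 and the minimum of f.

x1 = 12/13, x2 = 19/13, minimum f = 5

Corner points and f = 7x1 - x2:
  (46/25, -53/50) → f = 697/50
  (12/13, 19/13) → f = 5
  (114/49, -43/49) → f = 841/49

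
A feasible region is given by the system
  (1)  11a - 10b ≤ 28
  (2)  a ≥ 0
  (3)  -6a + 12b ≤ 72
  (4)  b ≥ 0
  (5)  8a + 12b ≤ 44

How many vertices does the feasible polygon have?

4

The feasible vertices (each the meet of two boundaries and inside every other half-plane) are:
  (28/11, 0)
  (194/53, 65/53)
  (0, 0)
  (0, 11/3)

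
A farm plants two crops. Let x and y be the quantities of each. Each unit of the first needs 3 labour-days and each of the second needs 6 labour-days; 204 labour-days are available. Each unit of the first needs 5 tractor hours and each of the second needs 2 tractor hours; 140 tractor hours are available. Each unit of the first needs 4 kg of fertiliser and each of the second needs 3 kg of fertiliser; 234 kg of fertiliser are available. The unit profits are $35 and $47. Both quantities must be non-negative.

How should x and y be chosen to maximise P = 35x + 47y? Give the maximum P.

Extreme points and P = 35x + 47y:
  (0, 0) → P = 0
  (0, 34) → P = 1598
  (28, 0) → P = 980
  (18, 25) → P = 1805

x = 18, y = 25, maximum P = 1805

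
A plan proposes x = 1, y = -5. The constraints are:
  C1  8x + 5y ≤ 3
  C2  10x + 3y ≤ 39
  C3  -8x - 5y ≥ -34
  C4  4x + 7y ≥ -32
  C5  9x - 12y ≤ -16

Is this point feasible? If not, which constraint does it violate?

not feasible — violates C5

Constraint C5: 9x - 12y = 69, which is not ≤ -16. All other constraints are satisfied.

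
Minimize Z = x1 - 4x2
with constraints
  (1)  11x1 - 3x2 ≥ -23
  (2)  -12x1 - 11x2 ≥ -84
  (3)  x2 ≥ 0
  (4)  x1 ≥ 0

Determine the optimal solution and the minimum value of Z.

Feasible corners and Z = x1 - 4x2:
  (7, 0) → Z = 7
  (0, 84/11) → Z = -336/11
  (0, 0) → Z = 0

At the optimal vertex, -12x1 - 11x2 = -84 and x1 = 0.
Solving simultaneously gives x1 = 0, x2 = 84/11.

x1 = 0, x2 = 84/11, minimum Z = -336/11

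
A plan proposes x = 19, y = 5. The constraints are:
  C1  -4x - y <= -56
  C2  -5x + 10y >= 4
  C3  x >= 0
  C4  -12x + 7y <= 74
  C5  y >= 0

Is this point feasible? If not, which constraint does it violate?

not feasible — violates C2

Constraint C2: -5x + 10y = -45, which is not ≥ 4. All other constraints are satisfied.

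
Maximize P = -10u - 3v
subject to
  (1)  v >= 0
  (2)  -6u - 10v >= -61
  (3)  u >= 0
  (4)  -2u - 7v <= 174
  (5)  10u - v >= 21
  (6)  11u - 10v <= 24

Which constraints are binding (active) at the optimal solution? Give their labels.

Corner points and P = -10u - 3v:
  (21/10, 0) → P = -21
  (24/11, 0) → P = -240/11
  (271/106, 242/53) → P = -2081/53
  (5, 31/10) → P = -593/10

The maximum is at (21/10, 0). Substituting into each constraint, equality holds for (1) and (5); the remaining constraints have slack.

(1) and (5)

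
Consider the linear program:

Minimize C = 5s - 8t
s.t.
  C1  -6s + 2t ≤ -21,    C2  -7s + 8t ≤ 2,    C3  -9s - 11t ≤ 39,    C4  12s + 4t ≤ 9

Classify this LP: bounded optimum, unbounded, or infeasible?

Corner points and C = 5s - 8t:
  (51/28, -141/28) → C = 1383/28
  (17/8, -33/8) → C = 349/8
  (85/32, -183/32) → C = 1889/32
The feasible region has finitely many vertices and no improving ray; the minimum is 349/8 at (17/8, -33/8).

bounded optimum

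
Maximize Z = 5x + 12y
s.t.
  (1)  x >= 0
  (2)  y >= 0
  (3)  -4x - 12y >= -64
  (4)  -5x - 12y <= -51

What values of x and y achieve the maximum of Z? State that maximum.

The binding constraints are y = 0 and -4x - 12y = -64.
Solving simultaneously gives x = 16, y = 0.

x = 16, y = 0, maximum Z = 80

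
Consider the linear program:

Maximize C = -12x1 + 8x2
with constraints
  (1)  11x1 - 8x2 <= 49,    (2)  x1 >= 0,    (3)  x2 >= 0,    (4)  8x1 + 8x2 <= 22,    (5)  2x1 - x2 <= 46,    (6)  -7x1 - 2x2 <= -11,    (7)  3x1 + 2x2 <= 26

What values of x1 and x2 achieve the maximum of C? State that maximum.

The optimum lies where 8x1 + 8x2 = 22 and -7x1 - 2x2 = -11.
Solving simultaneously gives x1 = 11/10, x2 = 33/20.

x1 = 11/10, x2 = 33/20, maximum C = 0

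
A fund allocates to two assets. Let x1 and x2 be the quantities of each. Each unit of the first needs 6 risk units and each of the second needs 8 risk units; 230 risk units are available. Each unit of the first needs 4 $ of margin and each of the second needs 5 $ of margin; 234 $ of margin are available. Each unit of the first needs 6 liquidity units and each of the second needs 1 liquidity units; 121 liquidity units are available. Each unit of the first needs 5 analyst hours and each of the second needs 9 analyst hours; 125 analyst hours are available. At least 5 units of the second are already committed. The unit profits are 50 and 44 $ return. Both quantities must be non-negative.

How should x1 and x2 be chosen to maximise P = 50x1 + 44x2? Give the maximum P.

x1 = 16, x2 = 5, maximum P = 1020

Corner points and P = 50x1 + 44x2:
  (0, 125/9) → P = 5500/9
  (0, 5) → P = 220
  (16, 5) → P = 1020

The binding constraints are 5x1 + 9x2 = 125 and x2 = 5.
Solving simultaneously gives x1 = 16, x2 = 5.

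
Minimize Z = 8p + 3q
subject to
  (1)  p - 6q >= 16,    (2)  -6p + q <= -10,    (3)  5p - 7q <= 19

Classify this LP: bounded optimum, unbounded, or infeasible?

The boundaries p - 6q = 16 and -6p + q = -10 meet at (44/35, -86/35), but that point violates 5p - 7q ≤ 19. Every candidate vertex is excluded by some other constraint, so the feasible region is empty.

infeasible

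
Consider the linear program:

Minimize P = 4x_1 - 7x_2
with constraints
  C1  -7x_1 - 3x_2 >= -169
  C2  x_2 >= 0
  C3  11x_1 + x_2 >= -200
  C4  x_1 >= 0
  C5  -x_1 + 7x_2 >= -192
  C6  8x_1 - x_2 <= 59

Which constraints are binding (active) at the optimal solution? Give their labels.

Feasible corners and P = 4x_1 - 7x_2:
  (0, 169/3) → P = -1183/3
  (346/31, 939/31) → P = -5189/31
  (0, 0) → P = 0
  (59/8, 0) → P = 59/2

The minimum is at (0, 169/3). Substituting into each constraint, equality holds for C1 and C4; the remaining constraints have slack.

C1 and C4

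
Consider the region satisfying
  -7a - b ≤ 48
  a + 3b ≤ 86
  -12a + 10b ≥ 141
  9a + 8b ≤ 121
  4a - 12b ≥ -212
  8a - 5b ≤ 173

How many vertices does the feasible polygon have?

Of the 15 pairwise boundary intersections, those satisfying every inequality are:
  (-621/82, 411/82)
  (-197/22, 323/22)
  (41/93, 907/62)
  (-61/35, 598/35)

4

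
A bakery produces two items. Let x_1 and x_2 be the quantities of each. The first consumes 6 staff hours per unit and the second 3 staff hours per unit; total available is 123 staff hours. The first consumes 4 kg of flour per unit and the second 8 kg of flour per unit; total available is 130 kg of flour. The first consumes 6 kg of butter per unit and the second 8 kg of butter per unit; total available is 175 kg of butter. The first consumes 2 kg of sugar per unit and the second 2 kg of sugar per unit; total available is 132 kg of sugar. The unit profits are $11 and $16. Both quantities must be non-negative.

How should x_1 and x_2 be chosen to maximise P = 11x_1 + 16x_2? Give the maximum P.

x_1 = 33/2, x_2 = 8, maximum P = 619/2

Extreme points and P = 11x_1 + 16x_2:
  (0, 0) → P = 0
  (0, 65/4) → P = 260
  (41/2, 0) → P = 451/2
  (33/2, 8) → P = 619/2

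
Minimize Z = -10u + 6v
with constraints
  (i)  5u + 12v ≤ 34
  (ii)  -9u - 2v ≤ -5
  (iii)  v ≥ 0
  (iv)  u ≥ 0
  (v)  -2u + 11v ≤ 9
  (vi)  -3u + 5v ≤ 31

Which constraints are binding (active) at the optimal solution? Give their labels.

Vertices and Z = -10u + 6v:
  (34/5, 0) → Z = -68
  (266/79, 113/79) → Z = -1982/79
  (5/9, 0) → Z = -50/9
  (37/103, 91/103) → Z = 176/103

The minimum is at (34/5, 0). Substituting into each constraint, equality holds for (i) and (iii); the remaining constraints have slack.

(i) and (iii)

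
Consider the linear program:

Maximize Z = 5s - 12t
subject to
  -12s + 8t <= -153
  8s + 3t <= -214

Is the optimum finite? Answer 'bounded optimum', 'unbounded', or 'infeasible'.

unbounded

From the feasible point (-1253/100, -948/25), moving in the direction (3, -8) keeps every constraint satisfied while Z increases without bound.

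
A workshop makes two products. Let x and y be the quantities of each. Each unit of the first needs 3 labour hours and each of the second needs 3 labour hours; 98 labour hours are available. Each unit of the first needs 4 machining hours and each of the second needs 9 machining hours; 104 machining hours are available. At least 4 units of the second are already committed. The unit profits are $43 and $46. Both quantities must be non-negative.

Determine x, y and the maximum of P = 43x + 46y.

x = 17, y = 4, maximum P = 915

The optimum lies where 4x + 9y = 104 and y = 4.
Solving simultaneously gives x = 17, y = 4.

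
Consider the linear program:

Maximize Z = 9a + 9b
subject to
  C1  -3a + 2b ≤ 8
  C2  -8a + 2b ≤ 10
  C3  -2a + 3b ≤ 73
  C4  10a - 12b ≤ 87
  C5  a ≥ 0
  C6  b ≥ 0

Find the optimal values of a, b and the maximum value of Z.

Corner points and Z = 9a + 9b:
  (122/5, 203/5) → Z = 585
  (0, 4) → Z = 36
  (379/2, 452/3) → Z = 6123/2
  (87/10, 0) → Z = 783/10
  (0, 0) → Z = 0

At the optimal vertex, -2a + 3b = 73 and 10a - 12b = 87.
Solving simultaneously gives a = 379/2, b = 452/3.

a = 379/2, b = 452/3, maximum Z = 6123/2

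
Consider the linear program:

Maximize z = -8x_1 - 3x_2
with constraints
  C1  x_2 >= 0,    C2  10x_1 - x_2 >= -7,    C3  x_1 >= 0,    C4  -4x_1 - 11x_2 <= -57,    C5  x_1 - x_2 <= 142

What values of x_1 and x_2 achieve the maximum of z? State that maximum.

x_1 = 0, x_2 = 57/11, maximum z = -171/11

Vertices and z = -8x_1 - 3x_2:
  (57/4, 0) → z = -114
  (142, 0) → z = -1136
  (0, 7) → z = -21
  (0, 57/11) → z = -171/11
The feasible region is unbounded (it extends along (1, 1), (1, 10)), but z strictly decreases along every unbounded feasible direction, so there is no improving ray and the maximum is attained at a vertex.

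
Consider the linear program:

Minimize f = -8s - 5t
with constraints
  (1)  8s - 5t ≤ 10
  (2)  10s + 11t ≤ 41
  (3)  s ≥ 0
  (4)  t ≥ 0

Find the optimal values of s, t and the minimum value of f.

s = 105/46, t = 38/23, minimum f = -610/23

Corner points and f = -8s - 5t:
  (105/46, 38/23) → f = -610/23
  (5/4, 0) → f = -10
  (0, 41/11) → f = -205/11
  (0, 0) → f = 0

At the optimal vertex, 8s - 5t = 10 and 10s + 11t = 41.
Solving simultaneously gives s = 105/46, t = 38/23.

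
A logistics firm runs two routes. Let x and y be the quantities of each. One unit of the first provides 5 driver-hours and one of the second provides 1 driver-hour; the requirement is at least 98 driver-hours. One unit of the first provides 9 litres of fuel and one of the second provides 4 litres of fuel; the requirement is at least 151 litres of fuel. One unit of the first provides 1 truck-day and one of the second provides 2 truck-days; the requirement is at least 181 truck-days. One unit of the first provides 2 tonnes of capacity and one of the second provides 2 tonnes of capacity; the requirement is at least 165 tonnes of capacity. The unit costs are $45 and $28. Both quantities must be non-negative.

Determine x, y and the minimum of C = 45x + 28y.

x = 5/3, y = 269/3, minimum C = 7757/3

Vertices and C = 45x + 28y:
  (0, 98) → C = 2744
  (181, 0) → C = 8145
  (5/3, 269/3) → C = 7757/3
The feasible region is unbounded (it extends along (0, 1), (1, 0)), but C strictly increases along every unbounded feasible direction, so there is no improving ray and the minimum is attained at a vertex.

The optimum lies where 5x + y = 98 and x + 2y = 181.
Solving simultaneously gives x = 5/3, y = 269/3.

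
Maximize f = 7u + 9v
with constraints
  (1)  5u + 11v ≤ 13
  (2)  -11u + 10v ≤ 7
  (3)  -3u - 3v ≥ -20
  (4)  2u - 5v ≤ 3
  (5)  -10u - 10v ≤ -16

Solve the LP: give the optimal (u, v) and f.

Corner points and f = 7u + 9v:
  (98/47, 11/47) → f = 785/47
  (23/30, 5/6) → f = 193/15
  (11/7, 1/35) → f = 394/35

u = 98/47, v = 11/47, maximum f = 785/47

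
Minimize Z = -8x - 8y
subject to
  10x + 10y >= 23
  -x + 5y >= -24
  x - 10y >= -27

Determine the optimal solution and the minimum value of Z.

Corner points and Z = -8x - 8y:
  (71/12, -217/60) → Z = -92/5
  (-4/11, 293/110) → Z = -92/5
  (75, 51/5) → Z = -3408/5

x = 75, y = 51/5, minimum Z = -3408/5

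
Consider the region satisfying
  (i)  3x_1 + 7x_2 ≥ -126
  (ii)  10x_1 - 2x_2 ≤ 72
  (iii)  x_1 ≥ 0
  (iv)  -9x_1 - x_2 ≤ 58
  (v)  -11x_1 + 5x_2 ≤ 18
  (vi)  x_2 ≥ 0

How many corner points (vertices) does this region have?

Pairwise boundary intersections that survive every other constraint:
  (99/7, 243/7)
  (36/5, 0)
  (0, 18/5)
  (0, 0)

4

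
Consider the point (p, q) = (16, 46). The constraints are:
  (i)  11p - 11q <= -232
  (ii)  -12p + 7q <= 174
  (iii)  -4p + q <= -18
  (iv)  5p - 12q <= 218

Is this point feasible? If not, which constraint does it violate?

(i): -330 ≤ -232 ✓
(ii): 130 ≤ 174 ✓
(iii): -18 ≤ -18 ✓
(iv): -472 ≤ 218 ✓

feasible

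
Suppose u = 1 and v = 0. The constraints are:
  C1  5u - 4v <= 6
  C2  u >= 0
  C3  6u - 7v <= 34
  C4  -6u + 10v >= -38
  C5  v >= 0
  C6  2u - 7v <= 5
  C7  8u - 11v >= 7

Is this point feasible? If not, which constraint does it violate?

C1: 5 ≤ 6 ✓
C2: 1 ≥ 0 ✓
C3: 6 ≤ 34 ✓
C4: -6 ≥ -38 ✓
C5: 0 ≥ 0 ✓
C6: 2 ≤ 5 ✓
C7: 8 ≥ 7 ✓

feasible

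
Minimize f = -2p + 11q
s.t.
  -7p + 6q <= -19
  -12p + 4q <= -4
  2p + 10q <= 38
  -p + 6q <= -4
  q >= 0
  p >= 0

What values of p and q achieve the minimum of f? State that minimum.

Feasible corners and f = -2p + 11q:
  (134/11, 15/11) → f = -103/11
  (19, 0) → f = -38
  (4, 0) → f = -8

p = 19, q = 0, minimum f = -38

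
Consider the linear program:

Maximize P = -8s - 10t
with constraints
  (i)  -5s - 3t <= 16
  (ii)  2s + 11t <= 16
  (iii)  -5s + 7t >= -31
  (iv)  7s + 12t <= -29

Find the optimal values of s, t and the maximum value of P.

s = -19/50, t = -47/10, maximum P = 1251/25

Feasible corners and P = -8s - 10t:
  (-19/50, -47/10) → P = 1251/25
  (-35/13, -11/13) → P = 30
  (169/109, -362/109) → P = 2268/109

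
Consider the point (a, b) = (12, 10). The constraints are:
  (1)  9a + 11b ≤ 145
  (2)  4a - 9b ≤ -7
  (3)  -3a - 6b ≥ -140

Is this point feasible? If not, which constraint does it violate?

not feasible — violates (1)

Constraint (1): 9a + 11b = 218, which is not ≤ 145. All other constraints are satisfied.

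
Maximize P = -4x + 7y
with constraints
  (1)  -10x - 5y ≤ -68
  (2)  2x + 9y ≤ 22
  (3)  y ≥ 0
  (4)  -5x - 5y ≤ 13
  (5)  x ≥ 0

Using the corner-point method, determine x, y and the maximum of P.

x = 251/40, y = 21/20, maximum P = -71/4

Extreme points and P = -4x + 7y:
  (251/40, 21/20) → P = -71/4
  (34/5, 0) → P = -136/5
  (11, 0) → P = -44

The optimum lies where -10x - 5y = -68 and 2x + 9y = 22.
Solving simultaneously gives x = 251/40, y = 21/20.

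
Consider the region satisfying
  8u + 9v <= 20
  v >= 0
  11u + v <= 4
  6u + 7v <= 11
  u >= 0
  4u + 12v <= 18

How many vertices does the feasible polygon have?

Pairwise boundary intersections that survive every other constraint:
  (4/11, 0)
  (0, 0)
  (17/71, 97/71)
  (3/22, 16/11)
  (0, 3/2)

5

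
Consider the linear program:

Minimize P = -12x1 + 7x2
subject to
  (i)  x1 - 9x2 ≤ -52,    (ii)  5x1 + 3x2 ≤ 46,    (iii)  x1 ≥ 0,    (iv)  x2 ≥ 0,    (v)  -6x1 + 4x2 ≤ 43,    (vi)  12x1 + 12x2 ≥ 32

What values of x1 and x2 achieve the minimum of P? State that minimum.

Vertices and P = -12x1 + 7x2:
  (43/8, 51/8) → P = -159/8
  (0, 52/9) → P = 364/9
  (55/38, 491/38) → P = 2777/38
  (0, 43/4) → P = 301/4

x1 = 43/8, x2 = 51/8, minimum P = -159/8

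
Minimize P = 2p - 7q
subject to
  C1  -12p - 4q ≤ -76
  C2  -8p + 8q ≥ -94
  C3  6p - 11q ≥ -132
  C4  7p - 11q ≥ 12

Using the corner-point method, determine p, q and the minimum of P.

Corner points and P = 2p - 7q:
  (123/16, -65/16) → P = 701/16
  (221/40, 97/40) → P = -237/40
  (469/16, 281/16) → P = -1029/16

p = 469/16, q = 281/16, minimum P = -1029/16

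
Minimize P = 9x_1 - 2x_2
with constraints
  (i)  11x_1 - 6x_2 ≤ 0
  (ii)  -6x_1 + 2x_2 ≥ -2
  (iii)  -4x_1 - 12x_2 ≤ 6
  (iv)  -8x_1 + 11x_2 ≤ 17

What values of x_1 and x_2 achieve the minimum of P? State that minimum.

Vertices and P = 9x_1 - 2x_2:
  (6/7, 11/7) → P = 32/7
  (-3/13, -11/26) → P = -16/13
  (28/25, 59/25) → P = 134/25
  (-27/14, 1/7) → P = -247/14

The binding constraints are -4x_1 - 12x_2 = 6 and -8x_1 + 11x_2 = 17.
Solving simultaneously gives x_1 = -27/14, x_2 = 1/7.

x_1 = -27/14, x_2 = 1/7, minimum P = -247/14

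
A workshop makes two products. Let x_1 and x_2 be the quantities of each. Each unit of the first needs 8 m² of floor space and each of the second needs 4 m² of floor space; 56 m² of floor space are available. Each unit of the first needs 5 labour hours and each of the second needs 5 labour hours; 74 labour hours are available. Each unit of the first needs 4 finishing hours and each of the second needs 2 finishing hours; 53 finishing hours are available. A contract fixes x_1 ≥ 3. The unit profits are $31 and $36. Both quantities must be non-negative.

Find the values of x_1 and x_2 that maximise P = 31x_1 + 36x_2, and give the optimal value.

x_1 = 3, x_2 = 8, maximum P = 381

Extreme points and P = 31x_1 + 36x_2:
  (7, 0) → P = 217
  (3, 0) → P = 93
  (3, 8) → P = 381

The binding constraints are 8x_1 + 4x_2 = 56 and x_1 = 3.
Solving simultaneously gives x_1 = 3, x_2 = 8.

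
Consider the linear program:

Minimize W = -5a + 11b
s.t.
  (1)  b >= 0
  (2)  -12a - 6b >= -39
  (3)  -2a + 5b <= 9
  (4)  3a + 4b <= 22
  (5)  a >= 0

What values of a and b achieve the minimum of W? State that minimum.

Corner points and W = -5a + 11b:
  (13/4, 0) → W = -65/4
  (0, 0) → W = 0
  (47/24, 31/12) → W = 149/8
  (0, 9/5) → W = 99/5

The optimum lies where b = 0 and -12a - 6b = -39.
Solving simultaneously gives a = 13/4, b = 0.

a = 13/4, b = 0, minimum W = -65/4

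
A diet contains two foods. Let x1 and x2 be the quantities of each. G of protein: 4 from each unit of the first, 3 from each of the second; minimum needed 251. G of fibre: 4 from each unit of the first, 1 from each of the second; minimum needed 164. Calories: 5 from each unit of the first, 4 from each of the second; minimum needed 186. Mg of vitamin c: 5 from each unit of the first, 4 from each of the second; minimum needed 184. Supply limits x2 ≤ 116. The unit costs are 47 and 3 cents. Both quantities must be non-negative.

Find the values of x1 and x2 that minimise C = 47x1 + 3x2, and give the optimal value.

x1 = 12, x2 = 116, minimum C = 912

Feasible corners and C = 47x1 + 3x2:
  (251/4, 0) → C = 11797/4
  (241/8, 87/2) → C = 12371/8
  (12, 116) → C = 912
The feasible region is unbounded (it extends along (1, 0)), but C strictly increases along every unbounded feasible direction, so there is no improving ray and the minimum is attained at a vertex.

At the optimal vertex, 4x1 + x2 = 164 and x2 = 116.
Solving simultaneously gives x1 = 12, x2 = 116.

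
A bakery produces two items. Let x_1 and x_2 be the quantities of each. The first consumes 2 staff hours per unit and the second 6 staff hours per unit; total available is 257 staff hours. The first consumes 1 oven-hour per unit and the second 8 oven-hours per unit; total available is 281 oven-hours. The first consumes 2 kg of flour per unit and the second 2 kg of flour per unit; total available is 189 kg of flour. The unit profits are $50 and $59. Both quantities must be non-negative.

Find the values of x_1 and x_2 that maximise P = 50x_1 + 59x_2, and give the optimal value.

x_1 = 155/2, x_2 = 17, maximum P = 4878

Feasible corners and P = 50x_1 + 59x_2:
  (0, 0) → P = 0
  (0, 281/8) → P = 16579/8
  (189/2, 0) → P = 4725
  (37, 61/2) → P = 7299/2
  (155/2, 17) → P = 4878

The binding constraints are 2x_1 + 6x_2 = 257 and 2x_1 + 2x_2 = 189.
Solving simultaneously gives x_1 = 155/2, x_2 = 17.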